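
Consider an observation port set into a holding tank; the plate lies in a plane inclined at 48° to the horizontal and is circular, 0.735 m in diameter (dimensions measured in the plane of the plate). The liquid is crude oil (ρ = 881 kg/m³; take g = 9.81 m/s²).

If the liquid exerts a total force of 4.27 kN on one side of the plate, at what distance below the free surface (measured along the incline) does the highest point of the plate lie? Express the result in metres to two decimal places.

γ = ρg = 881 × 9.81 / 1000 = 8.64261 kN/m³.
A = π(0.3675)² = 0.424292 m².
From F = γ·h_c·A, the centroid depth is h_c = 4.27/(8.64261 × 0.424292) = 1.16444 m.
Let θ = 48° be the plate's angle to the horizontal; measure y along the incline from where the plane meets the free surface. Vertical depth h = y·sinθ with sinθ = 0.743145.
Along the incline, y_c = h_c/sinθ = 1.16444/0.743145 = 1.56691 m.
The centroid is at the centre, 0.3675 m below the top of the plate, so the highest point sits at y_top = 1.56691 − 0.3675 = 1.19941 m along the incline.

y_top ≈ 1.20 m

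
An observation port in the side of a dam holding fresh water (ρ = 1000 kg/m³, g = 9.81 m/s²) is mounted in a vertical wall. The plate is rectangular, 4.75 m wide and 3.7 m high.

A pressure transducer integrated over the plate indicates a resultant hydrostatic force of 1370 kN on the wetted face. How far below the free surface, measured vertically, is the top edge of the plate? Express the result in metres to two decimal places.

γ = ρg = 1000 × 9.81 = 9810 N/m³ = 9.81 kN/m³.
A = 4.75 × 3.7 = 17.575 m².
From F = γ·h_c·A, the centroid depth is h_c = 1370/(9.81 × 17.575) = 7.94614 m.
The centroid lies 3.7/2 = 1.85 m below the top edge, so the top edge sits at h_top = 7.94614 − 1.85 = 6.09614 m below the surface.

d_top ≈ 6.10 m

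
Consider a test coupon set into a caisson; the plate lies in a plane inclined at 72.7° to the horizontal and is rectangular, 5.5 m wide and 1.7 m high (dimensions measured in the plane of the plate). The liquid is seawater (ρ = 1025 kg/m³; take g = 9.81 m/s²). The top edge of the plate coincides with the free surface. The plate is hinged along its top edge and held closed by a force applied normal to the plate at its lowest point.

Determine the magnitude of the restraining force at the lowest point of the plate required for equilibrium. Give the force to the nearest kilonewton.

P ≈ 51 kN

γ = ρg = 1025 × 9.81 / 1000 = 10.05525 kN/m³.
Let θ = 72.7° be the plate's angle to the horizontal; measure y along the incline from where the plane meets the free surface. Vertical depth h = y·sinθ with sinθ = 0.954761.
The centroid lies 1.7/2 = 0.85 m below the top edge, so y_c = 0.85 m and h_c = 0.85 × 0.954761 = 0.811547 m.
A = 5.5 × 1.7 = 9.35 m².
Resultant F = γ·h_c·A = 10.05525 × 0.811547 × 9.35 = 76.2989 kN.
I_c = b·h³/12 = 5.5 × 1.7³/12 = 2.25179 m⁴.
Centre of pressure: y_p = y_c + I_c/(y_c·A) = 0.85 + 2.25179/(0.85 × 9.35) = 0.85 + 0.283333 = 1.13333 m along the plane.
The resultant acts 0.85 + 0.283333 = 1.13333 m (along the plate) below the hinge at the top edge, so the moment about the hinge is M = F × 1.13333 = 76.2989 × 1.13333 = 86.4718 kN·m.
A normal force at the bottom, 1.7 m from the hinge, must supply this moment: P = 86.4718/1.7 = 50.8658 kN.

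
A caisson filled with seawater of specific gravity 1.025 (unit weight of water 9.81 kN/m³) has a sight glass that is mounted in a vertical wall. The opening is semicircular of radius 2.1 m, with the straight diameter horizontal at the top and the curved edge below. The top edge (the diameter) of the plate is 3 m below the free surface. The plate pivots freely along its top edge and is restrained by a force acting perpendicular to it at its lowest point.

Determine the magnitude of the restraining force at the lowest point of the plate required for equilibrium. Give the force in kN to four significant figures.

γ = 1.025 × 9.81 = 10.05525 kN/m³.
The centroid of a semicircle lies 4r/(3π) = 0.891268 m from the diameter, here below the top edge, so the centroid depth is h_c = 3 + 0.891268 = 3.89127 m.
A = πr²/2 = π × 2.1²/2 = 6.92721 m².
Resultant F = γ·h_c·A = 10.05525 × 3.89127 × 6.92721 = 271.046 kN.
I_c = (π/8 − 8/(9π))·r⁴ = 0.109757 × 2.1⁴ = 2.13457 m⁴.
Centre of pressure: y_p = y_c + I_c/(y_c·A) = 3.89127 + 2.13457/(3.89127 × 6.92721) = 3.89127 + 0.0791882 = 3.97046 m along the plane.
The resultant acts 0.891268 + 0.0791882 = 0.970456 m (along the plate) below the hinge at the top edge, so the moment about the hinge is M = F × 0.970456 = 271.046 × 0.970456 = 263.038 kN·m.
A normal force at the bottom, 2.1 m from the hinge, must supply this moment: P = 263.038/2.1 = 125.256 kN.

P ≈ 125.3 kN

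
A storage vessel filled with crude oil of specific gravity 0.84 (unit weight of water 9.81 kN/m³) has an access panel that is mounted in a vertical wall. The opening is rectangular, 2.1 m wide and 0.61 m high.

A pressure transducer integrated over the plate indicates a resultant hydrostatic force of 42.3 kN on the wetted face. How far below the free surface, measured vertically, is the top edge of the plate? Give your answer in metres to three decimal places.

γ = 0.84 × 9.81 = 8.2404 kN/m³.
A = 2.1 × 0.61 = 1.281 m².
From F = γ·h_c·A, the centroid depth is h_c = 42.3/(8.2404 × 1.281) = 4.00722 m.
The centroid lies 0.61/2 = 0.305 m below the top edge, so the top edge sits at h_top = 4.00722 − 0.305 = 3.70222 m below the surface.

d_top ≈ 3.702 m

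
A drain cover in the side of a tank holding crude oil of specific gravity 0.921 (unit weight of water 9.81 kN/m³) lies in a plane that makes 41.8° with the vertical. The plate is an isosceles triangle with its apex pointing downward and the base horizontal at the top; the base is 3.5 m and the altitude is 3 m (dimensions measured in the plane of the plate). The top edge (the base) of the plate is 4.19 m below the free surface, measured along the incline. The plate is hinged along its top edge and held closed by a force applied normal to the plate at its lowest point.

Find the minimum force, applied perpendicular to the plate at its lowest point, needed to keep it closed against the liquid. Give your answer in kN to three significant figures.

γ = 0.921 × 9.81 = 9.03501 kN/m³.
The plate makes 41.8° with the vertical, i.e. θ = 90° − 41.8° = 48.2° to the horizontal. Measuring y along the incline from the free-surface line, vertical depth h = y·sinθ with sinθ = 0.745476.
With the apex down, the centroid sits h/3 = 3/3 = 1 m below the base (the top edge), so y_c = 4.19 + 1 = 5.19 m and h_c = 5.19 × 0.745476 = 3.86902 m.
A = ½ × 3.5 × 3 = 5.25 m².
Resultant F = γ·h_c·A = 9.03501 × 3.86902 × 5.25 = 183.522 kN.
I_c = b·h³/36 = 3.5 × 3³/36 = 2.625 m⁴.
Centre of pressure: y_p = y_c + I_c/(y_c·A) = 5.19 + 2.625/(5.19 × 5.25) = 5.19 + 0.0963391 = 5.28634 m along the plane.
The resultant acts 1 + 0.0963391 = 1.09634 m (along the plate) below the hinge at the top edge, so the moment about the hinge is M = F × 1.09634 = 183.522 × 1.09634 = 201.203 kN·m.
A normal force at the bottom, 3 m from the hinge, must supply this moment: P = 201.203/3 = 67.0677 kN.

P ≈ 67.1 kN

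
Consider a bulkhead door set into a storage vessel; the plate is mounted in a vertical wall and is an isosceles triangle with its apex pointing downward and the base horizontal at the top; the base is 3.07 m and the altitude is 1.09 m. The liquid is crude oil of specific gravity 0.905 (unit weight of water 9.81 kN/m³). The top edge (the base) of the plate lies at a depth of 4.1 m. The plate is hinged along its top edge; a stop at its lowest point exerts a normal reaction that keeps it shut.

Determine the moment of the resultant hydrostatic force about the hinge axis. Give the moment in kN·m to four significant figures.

γ = 0.905 × 9.81 = 8.87805 kN/m³.
With the apex down, the centroid sits h/3 = 1.09/3 = 0.363333 m below the base (the top edge), so the centroid depth is h_c = 4.1 + 0.363333 = 4.46333 m.
A = ½ × 3.07 × 1.09 = 1.67315 m².
Resultant F = γ·h_c·A = 8.87805 × 4.46333 × 1.67315 = 66.2997 kN.
I_c = b·h³/36 = 3.07 × 1.09³/36 = 0.110437 m⁴.
Centre of pressure: y_p = y_c + I_c/(y_c·A) = 4.46333 + 0.110437/(4.46333 × 1.67315) = 4.46333 + 0.0147884 = 4.47812 m along the plane.
The resultant acts 0.363333 + 0.0147884 = 0.378121 m (along the plate) below the hinge at the top edge, so the moment about the hinge is M = F × 0.378121 = 66.2997 × 0.378121 = 25.0693 kN·m.

M ≈ 25.07 kN·m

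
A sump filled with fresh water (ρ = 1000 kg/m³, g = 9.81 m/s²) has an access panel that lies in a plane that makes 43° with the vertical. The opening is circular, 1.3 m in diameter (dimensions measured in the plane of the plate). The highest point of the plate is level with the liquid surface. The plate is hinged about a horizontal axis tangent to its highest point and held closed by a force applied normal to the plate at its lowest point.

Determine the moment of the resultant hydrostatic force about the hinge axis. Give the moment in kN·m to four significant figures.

M ≈ 5.029 kN·m

γ = ρg = 1000 × 9.81 = 9810 N/m³ = 9.81 kN/m³.
The plate makes 43° with the vertical, i.e. θ = 90° − 43° = 47° to the horizontal. Measuring y along the incline from the free-surface line, vertical depth h = y·sinθ with sinθ = 0.731354.
The centroid is at the centre, 0.65 m below the top of the plate, so y_c = 0.65 m and h_c = 0.65 × 0.731354 = 0.47538 m.
A = π(0.65)² = 1.32732 m².
Resultant F = γ·h_c·A = 9.81 × 0.47538 × 1.32732 = 6.18993 kN.
I_c = πr⁴/4 = π × 0.65⁴/4 = 0.140198 m⁴.
Centre of pressure: y_p = y_c + I_c/(y_c·A) = 0.65 + 0.140198/(0.65 × 1.32732) = 0.65 + 0.1625 = 0.8125 m along the plane.
The resultant acts 0.65 + 0.1625 = 0.8125 m (along the plate) below the hinge at the top edge, so the moment about the hinge is M = F × 0.8125 = 6.18993 × 0.8125 = 5.02932 kN·m.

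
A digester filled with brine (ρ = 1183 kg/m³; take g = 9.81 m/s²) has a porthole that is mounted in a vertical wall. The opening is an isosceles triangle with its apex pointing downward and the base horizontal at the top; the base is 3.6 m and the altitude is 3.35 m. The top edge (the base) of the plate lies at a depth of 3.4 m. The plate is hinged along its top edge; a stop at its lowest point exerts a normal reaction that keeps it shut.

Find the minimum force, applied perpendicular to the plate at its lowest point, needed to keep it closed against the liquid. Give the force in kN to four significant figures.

γ = ρg = 1183 × 9.81 / 1000 = 11.60523 kN/m³.
With the apex down, the centroid sits h/3 = 3.35/3 = 1.11667 m below the base (the top edge), so the centroid depth is h_c = 3.4 + 1.11667 = 4.51667 m.
A = ½ × 3.6 × 3.35 = 6.03 m².
Resultant F = γ·h_c·A = 11.60523 × 4.51667 × 6.03 = 316.074 kN.
I_c = b·h³/36 = 3.6 × 3.35³/36 = 3.75954 m⁴.
Centre of pressure: y_p = y_c + I_c/(y_c·A) = 4.51667 + 3.75954/(4.51667 × 6.03) = 4.51667 + 0.138038 = 4.65471 m along the plane.
The resultant acts 1.11667 + 0.138038 = 1.25471 m (along the plate) below the hinge at the top edge, so the moment about the hinge is M = F × 1.25471 = 316.074 × 1.25471 = 396.581 kN·m.
A normal force at the bottom, 3.35 m from the hinge, must supply this moment: P = 396.581/3.35 = 118.382 kN.

P ≈ 118.4 kN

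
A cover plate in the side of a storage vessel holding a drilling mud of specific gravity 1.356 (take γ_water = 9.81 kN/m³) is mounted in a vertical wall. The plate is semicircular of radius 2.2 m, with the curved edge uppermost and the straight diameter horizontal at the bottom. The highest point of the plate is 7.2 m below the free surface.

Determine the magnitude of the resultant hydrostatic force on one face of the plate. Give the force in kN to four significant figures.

γ = 1.356 × 9.81 = 13.30236 kN/m³.
The centroid lies 4r/(3π) = 0.933709 m above the diameter, so r − 4r/(3π) = 2.2 − 0.933709 = 1.26629 m below the topmost point, so the centroid depth is h_c = 7.2 + 1.26629 = 8.46629 m.
A = πr²/2 = π × 2.2²/2 = 7.60265 m².
Resultant F = γ·h_c·A = 13.30236 × 8.46629 × 7.60265 = 856.223 kN.

F ≈ 856.2 kN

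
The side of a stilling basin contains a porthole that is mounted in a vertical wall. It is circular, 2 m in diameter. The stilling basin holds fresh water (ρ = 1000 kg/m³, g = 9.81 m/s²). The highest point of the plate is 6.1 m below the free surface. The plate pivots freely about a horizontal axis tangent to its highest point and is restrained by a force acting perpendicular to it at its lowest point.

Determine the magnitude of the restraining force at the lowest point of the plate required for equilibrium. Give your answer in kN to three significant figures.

γ = ρg = 1000 × 9.81 = 9810 N/m³ = 9.81 kN/m³.
The centroid is at the centre, 1 m below the top of the plate, so the centroid depth is h_c = 6.1 + 1 = 7.1 m.
A = π(1)² = 3.14159 m².
Resultant F = γ·h_c·A = 9.81 × 7.1 × 3.14159 = 218.815 kN.
I_c = πr⁴/4 = π × 1⁴/4 = 0.785398 m⁴.
Centre of pressure: y_p = y_c + I_c/(y_c·A) = 7.1 + 0.785398/(7.1 × 3.14159) = 7.1 + 0.0352113 = 7.13521 m along the plane.
The resultant acts 1 + 0.0352113 = 1.03521 m (along the plate) below the hinge at the top edge, so the moment about the hinge is M = F × 1.03521 = 218.815 × 1.03521 = 226.519 kN·m.
A normal force at the bottom, 2 m from the hinge, must supply this moment: P = 226.519/2 = 113.26 kN.

P ≈ 113 kN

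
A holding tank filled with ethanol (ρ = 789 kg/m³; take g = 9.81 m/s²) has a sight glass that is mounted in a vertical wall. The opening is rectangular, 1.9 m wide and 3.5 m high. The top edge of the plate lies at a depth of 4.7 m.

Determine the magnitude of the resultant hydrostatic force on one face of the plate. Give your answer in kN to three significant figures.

F ≈ 332 kN

γ = ρg = 789 × 9.81 / 1000 = 7.74009 kN/m³.
The centroid lies 3.5/2 = 1.75 m below the top edge, so the centroid depth is h_c = 4.7 + 1.75 = 6.45 m.
A = 1.9 × 3.5 = 6.65 m².
Resultant F = γ·h_c·A = 7.74009 × 6.45 × 6.65 = 331.992 kN.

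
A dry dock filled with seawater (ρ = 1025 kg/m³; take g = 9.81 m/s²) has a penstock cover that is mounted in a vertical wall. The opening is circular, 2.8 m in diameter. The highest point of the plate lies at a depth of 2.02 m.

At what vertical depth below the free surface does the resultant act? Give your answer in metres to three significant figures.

γ = ρg = 1025 × 9.81 / 1000 = 10.05525 kN/m³.
The centroid is at the centre, 1.4 m below the top of the plate, so the centroid depth is h_c = 2.02 + 1.4 = 3.42 m.
A = π(1.4)² = 6.15752 m².
Resultant F = γ·h_c·A = 10.05525 × 3.42 × 6.15752 = 211.751 kN.
I_c = πr⁴/4 = π × 1.4⁴/4 = 3.01719 m⁴.
Centre of pressure: y_p = y_c + I_c/(y_c·A) = 3.42 + 3.01719/(3.42 × 6.15752) = 3.42 + 0.143275 = 3.56327 m along the plane.

h_p = 3.56 m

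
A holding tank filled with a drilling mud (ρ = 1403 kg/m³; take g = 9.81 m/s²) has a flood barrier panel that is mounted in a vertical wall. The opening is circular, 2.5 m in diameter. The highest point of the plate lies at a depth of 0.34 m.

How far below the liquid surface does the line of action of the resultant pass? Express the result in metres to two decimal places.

h_p = 1.84 m

γ = ρg = 1403 × 9.81 / 1000 = 13.76343 kN/m³.
The centroid is at the centre, 1.25 m below the top of the plate, so the centroid depth is h_c = 0.34 + 1.25 = 1.59 m.
A = π(1.25)² = 4.90874 m².
Resultant F = γ·h_c·A = 13.76343 × 1.59 × 4.90874 = 107.422 kN.
I_c = πr⁴/4 = π × 1.25⁴/4 = 1.91748 m⁴.
Centre of pressure: y_p = y_c + I_c/(y_c·A) = 1.59 + 1.91748/(1.59 × 4.90874) = 1.59 + 0.245677 = 1.83568 m along the plane.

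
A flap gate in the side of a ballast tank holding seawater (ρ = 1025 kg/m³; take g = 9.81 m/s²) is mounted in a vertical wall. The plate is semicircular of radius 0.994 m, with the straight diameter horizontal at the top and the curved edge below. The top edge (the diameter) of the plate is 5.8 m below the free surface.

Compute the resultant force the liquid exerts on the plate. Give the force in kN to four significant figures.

γ = ρg = 1025 × 9.81 / 1000 = 10.05525 kN/m³.
The centroid of a semicircle lies 4r/(3π) = 0.421867 m from the diameter, here below the top edge, so the centroid depth is h_c = 5.8 + 0.421867 = 6.22187 m.
A = πr²/2 = π × 0.994²/2 = 1.552 m².
Resultant F = γ·h_c·A = 10.05525 × 6.22187 × 1.552 = 97.0969 kN.

F ≈ 97.10 kN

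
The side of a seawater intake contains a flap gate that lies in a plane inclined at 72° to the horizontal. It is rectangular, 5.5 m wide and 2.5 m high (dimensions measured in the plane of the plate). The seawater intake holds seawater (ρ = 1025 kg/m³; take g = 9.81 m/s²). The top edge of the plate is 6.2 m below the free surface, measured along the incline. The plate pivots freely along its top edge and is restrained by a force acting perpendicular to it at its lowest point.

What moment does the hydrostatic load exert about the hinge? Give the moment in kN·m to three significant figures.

γ = ρg = 1025 × 9.81 / 1000 = 10.05525 kN/m³.
Let θ = 72° be the plate's angle to the horizontal; measure y along the incline from where the plane meets the free surface. Vertical depth h = y·sinθ with sinθ = 0.951057.
The centroid lies 2.5/2 = 1.25 m below the top edge, so y_c = 6.2 + 1.25 = 7.45 m and h_c = 7.45 × 0.951057 = 7.08537 m.
A = 5.5 × 2.5 = 13.75 m².
Resultant F = γ·h_c·A = 10.05525 × 7.08537 × 13.75 = 979.621 kN.
I_c = b·h³/12 = 5.5 × 2.5³/12 = 7.16146 m⁴.
Centre of pressure: y_p = y_c + I_c/(y_c·A) = 7.45 + 7.16146/(7.45 × 13.75) = 7.45 + 0.0699105 = 7.51991 m along the plane.
The resultant acts 1.25 + 0.0699105 = 1.31991 m (along the plate) below the hinge at the top edge, so the moment about the hinge is M = F × 1.31991 = 979.621 × 1.31991 = 1293.01 kN·m.

M ≈ 1290 kN·m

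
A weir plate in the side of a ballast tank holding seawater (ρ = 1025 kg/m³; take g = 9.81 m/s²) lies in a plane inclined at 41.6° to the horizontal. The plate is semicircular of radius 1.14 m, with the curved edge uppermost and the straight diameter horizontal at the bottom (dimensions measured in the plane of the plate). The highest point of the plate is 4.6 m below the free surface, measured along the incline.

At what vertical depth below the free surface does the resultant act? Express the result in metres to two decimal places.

γ = ρg = 1025 × 9.81 / 1000 = 10.05525 kN/m³.
Let θ = 41.6° be the plate's angle to the horizontal; measure y along the incline from where the plane meets the free surface. Vertical depth h = y·sinθ with sinθ = 0.663926.
The centroid lies 4r/(3π) = 0.483831 m above the diameter, so r − 4r/(3π) = 1.14 − 0.483831 = 0.656169 m below the topmost point, so y_c = 4.6 + 0.656169 = 5.25617 m and h_c = 5.25617 × 0.663926 = 3.48971 m.
A = πr²/2 = π × 1.14²/2 = 2.04141 m².
Resultant F = γ·h_c·A = 10.05525 × 3.48971 × 2.04141 = 71.6329 kN.
I_c = (π/8 − 8/(9π))·r⁴ = 0.109757 × 1.14⁴ = 0.185375 m⁴.
Centre of pressure: y_p = y_c + I_c/(y_c·A) = 5.25617 + 0.185375/(5.25617 × 2.04141) = 5.25617 + 0.0172763 = 5.27345 m along the plane.
Vertically, h_p = y_p·sinθ = 5.27345 × 0.663926 = 3.50118 m.

h_p = 3.50 m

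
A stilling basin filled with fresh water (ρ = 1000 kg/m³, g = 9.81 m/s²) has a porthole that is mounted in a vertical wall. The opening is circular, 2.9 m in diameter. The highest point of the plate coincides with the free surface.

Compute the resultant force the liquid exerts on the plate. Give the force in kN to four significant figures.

F ≈ 93.96 kN

γ = ρg = 1000 × 9.81 = 9810 N/m³ = 9.81 kN/m³.
The centroid is at the centre, 1.45 m below the top of the plate, so the centroid depth is h_c = 1.45 m.
A = π(1.45)² = 6.6052 m².
Resultant F = γ·h_c·A = 9.81 × 1.45 × 6.6052 = 93.9557 kN.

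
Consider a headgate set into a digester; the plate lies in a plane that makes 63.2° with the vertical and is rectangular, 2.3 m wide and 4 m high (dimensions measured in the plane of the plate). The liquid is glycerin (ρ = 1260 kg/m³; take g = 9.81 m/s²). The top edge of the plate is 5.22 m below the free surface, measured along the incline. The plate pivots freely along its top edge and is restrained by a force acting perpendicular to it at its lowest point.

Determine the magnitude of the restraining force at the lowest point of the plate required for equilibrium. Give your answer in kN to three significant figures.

P ≈ 202 kN

γ = ρg = 1260 × 9.81 / 1000 = 12.3606 kN/m³.
The plate makes 63.2° with the vertical, i.e. θ = 90° − 63.2° = 26.8° to the horizontal. Measuring y along the incline from the free-surface line, vertical depth h = y·sinθ with sinθ = 0.450878.
The centroid lies 4/2 = 2 m below the top edge, so y_c = 5.22 + 2 = 7.22 m and h_c = 7.22 × 0.450878 = 3.25534 m.
A = 2.3 × 4 = 9.2 m².
Resultant F = γ·h_c·A = 12.3606 × 3.25534 × 9.2 = 370.189 kN.
I_c = b·h³/12 = 2.3 × 4³/12 = 12.2667 m⁴.
Centre of pressure: y_p = y_c + I_c/(y_c·A) = 7.22 + 12.2667/(7.22 × 9.2) = 7.22 + 0.184673 = 7.40467 m along the plane.
The resultant acts 2 + 0.184673 = 2.18467 m (along the plate) below the hinge at the top edge, so the moment about the hinge is M = F × 2.18467 = 370.189 × 2.18467 = 808.741 kN·m.
A normal force at the bottom, 4 m from the hinge, must supply this moment: P = 808.741/4 = 202.185 kN.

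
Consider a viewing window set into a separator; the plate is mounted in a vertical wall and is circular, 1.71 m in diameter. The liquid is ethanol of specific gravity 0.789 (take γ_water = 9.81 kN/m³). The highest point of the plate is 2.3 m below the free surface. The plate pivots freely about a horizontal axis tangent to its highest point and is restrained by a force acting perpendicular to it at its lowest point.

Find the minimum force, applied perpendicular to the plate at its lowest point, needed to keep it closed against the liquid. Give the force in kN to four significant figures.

γ = 0.789 × 9.81 = 7.74009 kN/m³.
The centroid is at the centre, 0.855 m below the top of the plate, so the centroid depth is h_c = 2.3 + 0.855 = 3.155 m.
A = π(0.855)² = 2.29658 m².
Resultant F = γ·h_c·A = 7.74009 × 3.155 × 2.29658 = 56.0824 kN.
I_c = πr⁴/4 = π × 0.855⁴/4 = 0.419715 m⁴.
Centre of pressure: y_p = y_c + I_c/(y_c·A) = 3.155 + 0.419715/(3.155 × 2.29658) = 3.155 + 0.057926 = 3.21293 m along the plane.
The resultant acts 0.855 + 0.057926 = 0.912926 m (along the plate) below the hinge at the top edge, so the moment about the hinge is M = F × 0.912926 = 56.0824 × 0.912926 = 51.1991 kN·m.
A normal force at the bottom, 1.71 m from the hinge, must supply this moment: P = 51.1991/1.71 = 29.941 kN.

P ≈ 29.94 kN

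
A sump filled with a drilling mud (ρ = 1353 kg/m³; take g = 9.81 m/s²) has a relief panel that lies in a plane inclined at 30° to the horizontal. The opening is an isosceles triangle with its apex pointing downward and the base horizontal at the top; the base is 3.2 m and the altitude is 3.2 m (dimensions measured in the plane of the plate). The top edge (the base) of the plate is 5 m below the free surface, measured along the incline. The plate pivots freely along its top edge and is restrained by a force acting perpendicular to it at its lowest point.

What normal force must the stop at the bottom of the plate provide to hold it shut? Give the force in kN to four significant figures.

γ = ρg = 1353 × 9.81 / 1000 = 13.27293 kN/m³.
Let θ = 30° be the plate's angle to the horizontal; measure y along the incline from where the plane meets the free surface. Vertical depth h = y·sinθ with sinθ = 0.500000.
With the apex down, the centroid sits h/3 = 3.2/3 = 1.06667 m below the base (the top edge), so y_c = 5 + 1.06667 = 6.06667 m and h_c = 6.06667 × 0.500000 = 3.03334 m.
A = ½ × 3.2 × 3.2 = 5.12 m².
Resultant F = γ·h_c·A = 13.27293 × 3.03334 × 5.12 = 206.138 kN.
I_c = b·h³/36 = 3.2 × 3.2³/36 = 2.91271 m⁴.
Centre of pressure: y_p = y_c + I_c/(y_c·A) = 6.06667 + 2.91271/(6.06667 × 5.12) = 6.06667 + 0.0937728 = 6.16044 m along the plane.
The resultant acts 1.06667 + 0.0937728 = 1.16044 m (along the plate) below the hinge at the top edge, so the moment about the hinge is M = F × 1.16044 = 206.138 × 1.16044 = 239.211 kN·m.
A normal force at the bottom, 3.2 m from the hinge, must supply this moment: P = 239.211/3.2 = 74.7534 kN.

P ≈ 74.75 kN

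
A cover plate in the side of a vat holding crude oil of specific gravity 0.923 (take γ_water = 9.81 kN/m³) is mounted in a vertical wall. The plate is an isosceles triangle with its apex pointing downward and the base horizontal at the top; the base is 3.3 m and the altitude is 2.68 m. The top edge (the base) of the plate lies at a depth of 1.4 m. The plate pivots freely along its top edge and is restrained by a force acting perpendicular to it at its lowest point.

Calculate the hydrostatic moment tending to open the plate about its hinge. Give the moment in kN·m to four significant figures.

γ = 0.923 × 9.81 = 9.05463 kN/m³.
With the apex down, the centroid sits h/3 = 2.68/3 = 0.893333 m below the base (the top edge), so the centroid depth is h_c = 1.4 + 0.893333 = 2.29333 m.
A = ½ × 3.3 × 2.68 = 4.422 m².
Resultant F = γ·h_c·A = 9.05463 × 2.29333 × 4.422 = 91.824 kN.
I_c = b·h³/36 = 3.3 × 2.68³/36 = 1.76448 m⁴.
Centre of pressure: y_p = y_c + I_c/(y_c·A) = 2.29333 + 1.76448/(2.29333 × 4.422) = 2.29333 + 0.173993 = 2.46732 m along the plane.
The resultant acts 0.893333 + 0.173993 = 1.06733 m (along the plate) below the hinge at the top edge, so the moment about the hinge is M = F × 1.06733 = 91.824 × 1.06733 = 98.0065 kN·m.

M ≈ 98.01 kN·m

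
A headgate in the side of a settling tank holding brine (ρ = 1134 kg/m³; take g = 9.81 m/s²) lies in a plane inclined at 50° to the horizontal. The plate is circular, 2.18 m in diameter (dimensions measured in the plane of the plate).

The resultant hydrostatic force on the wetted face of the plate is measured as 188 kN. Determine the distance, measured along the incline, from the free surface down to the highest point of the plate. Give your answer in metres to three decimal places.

γ = ρg = 1134 × 9.81 / 1000 = 11.12454 kN/m³.
A = π(1.09)² = 3.73253 m².
From F = γ·h_c·A, the centroid depth is h_c = 188/(11.12454 × 3.73253) = 4.52765 m.
Let θ = 50° be the plate's angle to the horizontal; measure y along the incline from where the plane meets the free surface. Vertical depth h = y·sinθ with sinθ = 0.766044.
Along the incline, y_c = h_c/sinθ = 4.52765/0.766044 = 5.91043 m.
The centroid is at the centre, 1.09 m below the top of the plate, so the highest point sits at y_top = 5.91043 − 1.09 = 4.82043 m along the incline.

y_top ≈ 4.820 m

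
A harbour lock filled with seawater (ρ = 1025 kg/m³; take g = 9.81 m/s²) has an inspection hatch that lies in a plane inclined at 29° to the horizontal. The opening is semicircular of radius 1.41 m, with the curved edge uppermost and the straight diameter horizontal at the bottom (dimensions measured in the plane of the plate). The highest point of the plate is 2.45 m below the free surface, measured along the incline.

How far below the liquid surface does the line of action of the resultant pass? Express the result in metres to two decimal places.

γ = ρg = 1025 × 9.81 / 1000 = 10.05525 kN/m³.
Let θ = 29° be the plate's angle to the horizontal; measure y along the incline from where the plane meets the free surface. Vertical depth h = y·sinθ with sinθ = 0.484810.
The centroid lies 4r/(3π) = 0.598423 m above the diameter, so r − 4r/(3π) = 1.41 − 0.598423 = 0.811577 m below the topmost point, so y_c = 2.45 + 0.811577 = 3.26158 m and h_c = 3.26158 × 0.484810 = 1.58125 m.
A = πr²/2 = π × 1.41²/2 = 3.1229 m².
Resultant F = γ·h_c·A = 10.05525 × 1.58125 × 3.1229 = 49.6537 kN.
I_c = (π/8 − 8/(9π))·r⁴ = 0.109757 × 1.41⁴ = 0.433819 m⁴.
Centre of pressure: y_p = y_c + I_c/(y_c·A) = 3.26158 + 0.433819/(3.26158 × 3.1229) = 3.26158 + 0.0425915 = 3.30417 m along the plane.
Vertically, h_p = y_p·sinθ = 3.30417 × 0.484810 = 1.60189 m.

h_p = 1.60 m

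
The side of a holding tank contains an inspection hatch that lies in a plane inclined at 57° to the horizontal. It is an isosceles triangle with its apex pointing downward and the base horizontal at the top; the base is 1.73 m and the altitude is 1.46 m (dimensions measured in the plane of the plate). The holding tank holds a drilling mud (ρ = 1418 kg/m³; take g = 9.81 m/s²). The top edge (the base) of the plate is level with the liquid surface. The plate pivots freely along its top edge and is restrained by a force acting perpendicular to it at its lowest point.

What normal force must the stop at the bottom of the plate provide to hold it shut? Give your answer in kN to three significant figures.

γ = ρg = 1418 × 9.81 / 1000 = 13.91058 kN/m³.
Let θ = 57° be the plate's angle to the horizontal; measure y along the incline from where the plane meets the free surface. Vertical depth h = y·sinθ with sinθ = 0.838671.
With the apex down, the centroid sits h/3 = 1.46/3 = 0.486667 m below the base (the top edge), so y_c = 0.486667 m and h_c = 0.486667 × 0.838671 = 0.408153 m.
A = ½ × 1.73 × 1.46 = 1.2629 m².
Resultant F = γ·h_c·A = 13.91058 × 0.408153 × 1.2629 = 7.1703 kN.
I_c = b·h³/36 = 1.73 × 1.46³/36 = 0.149555 m⁴.
Centre of pressure: y_p = y_c + I_c/(y_c·A) = 0.486667 + 0.149555/(0.486667 × 1.2629) = 0.486667 + 0.243332 = 0.729999 m along the plane.
The resultant acts 0.486667 + 0.243332 = 0.729999 m (along the plate) below the hinge at the top edge, so the moment about the hinge is M = F × 0.729999 = 7.1703 × 0.729999 = 5.23431 kN·m.
A normal force at the bottom, 1.46 m from the hinge, must supply this moment: P = 5.23431/1.46 = 3.58514 kN.

P ≈ 3.59 kN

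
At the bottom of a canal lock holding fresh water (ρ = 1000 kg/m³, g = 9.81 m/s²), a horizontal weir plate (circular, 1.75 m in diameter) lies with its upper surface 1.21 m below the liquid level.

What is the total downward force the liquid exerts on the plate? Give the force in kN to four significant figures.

γ = ρg = 1000 × 9.81 = 9810 N/m³ = 9.81 kN/m³.
The plate is horizontal, so pressure is uniform at p = γ·h = 9.81 × 1.21 = 11.8701 kN/m².
A = π(0.875)² = 2.40528 m².
F = p·A = 11.8701 × 2.40528 = 28.5509 kN.

F ≈ 28.55 kN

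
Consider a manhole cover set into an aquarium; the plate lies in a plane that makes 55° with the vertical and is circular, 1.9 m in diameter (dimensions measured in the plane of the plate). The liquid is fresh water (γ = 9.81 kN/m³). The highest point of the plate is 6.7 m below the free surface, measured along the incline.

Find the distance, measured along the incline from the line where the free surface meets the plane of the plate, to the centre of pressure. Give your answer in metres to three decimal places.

γ = 9.81 kN/m³.
The plate makes 55° with the vertical, i.e. θ = 90° − 55° = 35° to the horizontal. Measuring y along the incline from the free-surface line, vertical depth h = y·sinθ with sinθ = 0.573576.
The centroid is at the centre, 0.95 m below the top of the plate, so y_c = 6.7 + 0.95 = 7.65 m and h_c = 7.65 × 0.573576 = 4.38786 m.
A = π(0.95)² = 2.83529 m².
Resultant F = γ·h_c·A = 9.81 × 4.38786 × 2.83529 = 122.045 kN.
I_c = πr⁴/4 = π × 0.95⁴/4 = 0.639712 m⁴.
Centre of pressure: y_p = y_c + I_c/(y_c·A) = 7.65 + 0.639712/(7.65 × 2.83529) = 7.65 + 0.0294934 = 7.67949 m along the plane.

y_p = 7.679 m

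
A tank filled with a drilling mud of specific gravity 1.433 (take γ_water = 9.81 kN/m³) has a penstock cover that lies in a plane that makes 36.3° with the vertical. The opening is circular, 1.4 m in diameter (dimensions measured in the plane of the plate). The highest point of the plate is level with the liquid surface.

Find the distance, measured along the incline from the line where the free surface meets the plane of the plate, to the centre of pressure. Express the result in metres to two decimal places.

y_p = 0.88 m

γ = 1.433 × 9.81 = 14.05773 kN/m³.
The plate makes 36.3° with the vertical, i.e. θ = 90° − 36.3° = 53.7° to the horizontal. Measuring y along the incline from the free-surface line, vertical depth h = y·sinθ with sinθ = 0.805928.
The centroid is at the centre, 0.7 m below the top of the plate, so y_c = 0.7 m and h_c = 0.7 × 0.805928 = 0.56415 m.
A = π(0.7)² = 1.53938 m².
Resultant F = γ·h_c·A = 14.05773 × 0.56415 × 1.53938 = 12.2083 kN.
I_c = πr⁴/4 = π × 0.7⁴/4 = 0.188574 m⁴.
Centre of pressure: y_p = y_c + I_c/(y_c·A) = 0.7 + 0.188574/(0.7 × 1.53938) = 0.7 + 0.175 = 0.875 m along the plane.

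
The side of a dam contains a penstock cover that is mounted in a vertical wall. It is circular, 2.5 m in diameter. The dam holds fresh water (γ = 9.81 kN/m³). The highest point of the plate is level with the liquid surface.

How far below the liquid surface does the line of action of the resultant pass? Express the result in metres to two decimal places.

h_p = 1.56 m

γ = 9.81 kN/m³.
The centroid is at the centre, 1.25 m below the top of the plate, so the centroid depth is h_c = 1.25 m.
A = π(1.25)² = 4.90874 m².
Resultant F = γ·h_c·A = 9.81 × 1.25 × 4.90874 = 60.1934 kN.
I_c = πr⁴/4 = π × 1.25⁴/4 = 1.91748 m⁴.
Centre of pressure: y_p = y_c + I_c/(y_c·A) = 1.25 + 1.91748/(1.25 × 4.90874) = 1.25 + 0.312501 = 1.5625 m along the plane.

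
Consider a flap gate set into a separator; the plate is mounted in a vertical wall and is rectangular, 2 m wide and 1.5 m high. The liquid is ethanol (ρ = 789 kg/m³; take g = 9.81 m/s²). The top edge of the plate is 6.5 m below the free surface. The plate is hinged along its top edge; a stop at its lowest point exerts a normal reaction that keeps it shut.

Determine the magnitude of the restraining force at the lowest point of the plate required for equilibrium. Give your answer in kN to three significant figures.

P ≈ 87.1 kN

γ = ρg = 789 × 9.81 / 1000 = 7.74009 kN/m³.
The centroid lies 1.5/2 = 0.75 m below the top edge, so the centroid depth is h_c = 6.5 + 0.75 = 7.25 m.
A = 2 × 1.5 = 3 m².
Resultant F = γ·h_c·A = 7.74009 × 7.25 × 3 = 168.347 kN.
I_c = b·h³/12 = 2 × 1.5³/12 = 0.5625 m⁴.
Centre of pressure: y_p = y_c + I_c/(y_c·A) = 7.25 + 0.5625/(7.25 × 3) = 7.25 + 0.0258621 = 7.27586 m along the plane.
The resultant acts 0.75 + 0.0258621 = 0.775862 m (along the plate) below the hinge at the top edge, so the moment about the hinge is M = F × 0.775862 = 168.347 × 0.775862 = 130.614 kN·m.
A normal force at the bottom, 1.5 m from the hinge, must supply this moment: P = 130.614/1.5 = 87.076 kN.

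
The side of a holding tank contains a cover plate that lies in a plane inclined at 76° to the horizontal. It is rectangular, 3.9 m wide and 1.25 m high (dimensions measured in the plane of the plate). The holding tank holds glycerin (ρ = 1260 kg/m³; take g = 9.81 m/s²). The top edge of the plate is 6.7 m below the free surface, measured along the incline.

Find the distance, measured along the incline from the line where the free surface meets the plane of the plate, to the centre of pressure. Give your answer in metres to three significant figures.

y_p = 7.34 m

γ = ρg = 1260 × 9.81 / 1000 = 12.3606 kN/m³.
Let θ = 76° be the plate's angle to the horizontal; measure y along the incline from where the plane meets the free surface. Vertical depth h = y·sinθ with sinθ = 0.970296.
The centroid lies 1.25/2 = 0.625 m below the top edge, so y_c = 6.7 + 0.625 = 7.325 m and h_c = 7.325 × 0.970296 = 7.10742 m.
A = 3.9 × 1.25 = 4.875 m².
Resultant F = γ·h_c·A = 12.3606 × 7.10742 × 4.875 = 428.278 kN.
I_c = b·h³/12 = 3.9 × 1.25³/12 = 0.634766 m⁴.
Centre of pressure: y_p = y_c + I_c/(y_c·A) = 7.325 + 0.634766/(7.325 × 4.875) = 7.325 + 0.0177759 = 7.34278 m along the plane.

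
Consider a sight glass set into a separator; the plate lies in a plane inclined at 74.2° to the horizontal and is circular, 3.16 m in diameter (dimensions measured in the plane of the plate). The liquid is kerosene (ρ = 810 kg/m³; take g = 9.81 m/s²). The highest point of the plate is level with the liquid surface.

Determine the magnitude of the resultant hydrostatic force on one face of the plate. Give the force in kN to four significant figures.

F ≈ 94.74 kN

γ = ρg = 810 × 9.81 / 1000 = 7.9461 kN/m³.
Let θ = 74.2° be the plate's angle to the horizontal; measure y along the incline from where the plane meets the free surface. Vertical depth h = y·sinθ with sinθ = 0.962218.
The centroid is at the centre, 1.58 m below the top of the plate, so y_c = 1.58 m and h_c = 1.58 × 0.962218 = 1.5203 m.
A = π(1.58)² = 7.84267 m².
Resultant F = γ·h_c·A = 7.9461 × 1.5203 × 7.84267 = 94.743 kN.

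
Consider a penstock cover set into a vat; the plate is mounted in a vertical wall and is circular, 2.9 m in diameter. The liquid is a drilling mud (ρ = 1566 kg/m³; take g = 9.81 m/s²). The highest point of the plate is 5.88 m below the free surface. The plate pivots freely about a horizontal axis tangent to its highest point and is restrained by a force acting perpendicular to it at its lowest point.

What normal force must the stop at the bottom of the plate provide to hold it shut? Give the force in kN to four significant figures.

γ = ρg = 1566 × 9.81 / 1000 = 15.36246 kN/m³.
The centroid is at the centre, 1.45 m below the top of the plate, so the centroid depth is h_c = 5.88 + 1.45 = 7.33 m.
A = π(1.45)² = 6.6052 m².
Resultant F = γ·h_c·A = 15.36246 × 7.33 × 6.6052 = 743.791 kN.
I_c = πr⁴/4 = π × 1.45⁴/4 = 3.47186 m⁴.
Centre of pressure: y_p = y_c + I_c/(y_c·A) = 7.33 + 3.47186/(7.33 × 6.6052) = 7.33 + 0.0717088 = 7.40171 m along the plane.
The resultant acts 1.45 + 0.0717088 = 1.52171 m (along the plate) below the hinge at the top edge, so the moment about the hinge is M = F × 1.52171 = 743.791 × 1.52171 = 1131.83 kN·m.
A normal force at the bottom, 2.9 m from the hinge, must supply this moment: P = 1131.83/2.9 = 390.286 kN.

P ≈ 390.3 kN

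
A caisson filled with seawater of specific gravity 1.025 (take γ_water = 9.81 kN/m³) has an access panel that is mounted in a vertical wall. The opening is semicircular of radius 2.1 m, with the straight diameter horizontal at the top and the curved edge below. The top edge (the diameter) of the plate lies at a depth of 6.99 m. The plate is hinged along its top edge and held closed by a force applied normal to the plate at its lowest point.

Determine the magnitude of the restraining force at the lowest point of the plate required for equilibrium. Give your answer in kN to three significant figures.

γ = 1.025 × 9.81 = 10.05525 kN/m³.
The centroid of a semicircle lies 4r/(3π) = 0.891268 m from the diameter, here below the top edge, so the centroid depth is h_c = 6.99 + 0.891268 = 7.88127 m.
A = πr²/2 = π × 2.1²/2 = 6.92721 m².
Resultant F = γ·h_c·A = 10.05525 × 7.88127 × 6.92721 = 548.969 kN.
I_c = (π/8 − 8/(9π))·r⁴ = 0.109757 × 2.1⁴ = 2.13457 m⁴.
Centre of pressure: y_p = y_c + I_c/(y_c·A) = 7.88127 + 2.13457/(7.88127 × 6.92721) = 7.88127 + 0.0390981 = 7.92037 m along the plane.
The resultant acts 0.891268 + 0.0390981 = 0.930366 m (along the plate) below the hinge at the top edge, so the moment about the hinge is M = F × 0.930366 = 548.969 × 0.930366 = 510.742 kN·m.
A normal force at the bottom, 2.1 m from the hinge, must supply this moment: P = 510.742/2.1 = 243.21 kN.

P ≈ 243 kN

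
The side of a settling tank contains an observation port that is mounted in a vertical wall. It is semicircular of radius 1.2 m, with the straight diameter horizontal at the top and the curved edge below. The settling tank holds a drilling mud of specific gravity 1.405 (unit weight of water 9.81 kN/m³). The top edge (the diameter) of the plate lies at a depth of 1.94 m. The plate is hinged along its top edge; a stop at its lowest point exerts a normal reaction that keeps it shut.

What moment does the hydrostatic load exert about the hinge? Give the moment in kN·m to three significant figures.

γ = 1.405 × 9.81 = 13.78305 kN/m³.
The centroid of a semicircle lies 4r/(3π) = 0.509296 m from the diameter, here below the top edge, so the centroid depth is h_c = 1.94 + 0.509296 = 2.4493 m.
A = πr²/2 = π × 1.2²/2 = 2.26195 m².
Resultant F = γ·h_c·A = 13.78305 × 2.4493 × 2.26195 = 76.3608 kN.
I_c = (π/8 − 8/(9π))·r⁴ = 0.109757 × 1.2⁴ = 0.227592 m⁴.
Centre of pressure: y_p = y_c + I_c/(y_c·A) = 2.4493 + 0.227592/(2.4493 × 2.26195) = 2.4493 + 0.0410801 = 2.49038 m along the plane.
The resultant acts 0.509296 + 0.0410801 = 0.550376 m (along the plate) below the hinge at the top edge, so the moment about the hinge is M = F × 0.550376 = 76.3608 × 0.550376 = 42.0272 kN·m.

M ≈ 42.0 kN·m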